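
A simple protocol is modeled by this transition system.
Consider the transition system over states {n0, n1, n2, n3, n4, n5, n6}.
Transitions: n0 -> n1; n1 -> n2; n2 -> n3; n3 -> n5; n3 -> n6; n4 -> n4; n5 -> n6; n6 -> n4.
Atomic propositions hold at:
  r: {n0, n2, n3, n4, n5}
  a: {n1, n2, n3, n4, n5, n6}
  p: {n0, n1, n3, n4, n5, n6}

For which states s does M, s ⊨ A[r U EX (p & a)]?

{n0, n2, n3, n4, n5, n6}

Sat(p & a) = {n1, n3, n4, n5, n6}
Sat(EX (p & a)) = {s : some successor in {n1, n3, n4, n5, n6}} = {n0, n2, n3, n4, n5, n6}
A[r U EX (p & a)]: least fixpoint, start Z0 = Sat(EX (p & a)) = {n0, n2, n3, n4, n5, n6}, add states in Sat(r) with every successor in Z. Already a fixed point.
Sat(A[r U EX (p & a)]) = {n0, n2, n3, n4, n5, n6}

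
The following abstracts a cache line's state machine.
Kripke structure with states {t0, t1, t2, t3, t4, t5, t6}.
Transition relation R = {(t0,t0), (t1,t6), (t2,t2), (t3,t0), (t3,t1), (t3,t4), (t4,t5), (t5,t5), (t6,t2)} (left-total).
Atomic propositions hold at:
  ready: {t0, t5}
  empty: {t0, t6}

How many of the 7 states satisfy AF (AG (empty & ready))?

Sat(empty & ready) = {t0}
AG (empty & ready): greatest fixpoint, start Z0 = {t0}, keep only states in Sat with every successor in Z. Already a fixed point.
Sat(AG (empty & ready)) = {t0}
AF (AG (empty & ready)): least fixpoint, start Z0 = {t0}, add states with every successor in Z. Already a fixed point.
Sat(AF (AG (empty & ready))) = {t0}
|Sat(AF (AG (empty & ready)))| = |{t0}| = 1.

1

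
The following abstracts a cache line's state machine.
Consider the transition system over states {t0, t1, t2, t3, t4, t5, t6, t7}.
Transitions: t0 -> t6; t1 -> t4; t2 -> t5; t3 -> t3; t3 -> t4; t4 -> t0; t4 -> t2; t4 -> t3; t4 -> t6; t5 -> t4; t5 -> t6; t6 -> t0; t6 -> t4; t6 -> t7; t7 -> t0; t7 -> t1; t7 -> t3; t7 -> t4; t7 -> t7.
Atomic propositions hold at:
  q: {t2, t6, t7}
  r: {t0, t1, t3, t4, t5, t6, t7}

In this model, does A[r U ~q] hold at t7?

No

Sat(~q) = {t0, t1, t3, t4, t5}
A[r U ~q]: least fixpoint, start Z0 = Sat(~q) = {t0, t1, t3, t4, t5}, add states in Sat(r) with every successor in Z. Already a fixed point.
Sat(A[r U ~q]) = {t0, t1, t3, t4, t5}
t7 ∉ Sat(A[r U ~q]) = {t0, t1, t3, t4, t5}, so the formula does not hold at t7.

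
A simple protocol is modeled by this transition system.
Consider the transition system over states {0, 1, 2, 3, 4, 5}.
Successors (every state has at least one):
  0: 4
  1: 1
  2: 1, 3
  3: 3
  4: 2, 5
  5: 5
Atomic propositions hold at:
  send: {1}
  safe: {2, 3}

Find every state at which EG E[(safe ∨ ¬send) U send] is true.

{0, 1, 2, 4}

Sat(¬send) = {0, 2, 3, 4, 5}
Sat(safe ∨ ¬send) = {0, 2, 3, 4, 5}
E[(safe ∨ ¬send) U send]: least fixpoint, start Z0 = Sat(send) = {1}, add states in Sat(safe ∨ ¬send) with some successor in Z. Z1 = {1, 2}; Z2 = {1, 2, 4}; Z3 = {0, 1, 2, 4}; fixed.
Sat(E[(safe ∨ ¬send) U send]) = {0, 1, 2, 4}
EG E[(safe ∨ ¬send) U send]: greatest fixpoint, start Z0 = {0, 1, 2, 4}, keep only states in Sat with some successor in Z. Already a fixed point.
Sat(EG E[(safe ∨ ¬send) U send]) = {0, 1, 2, 4}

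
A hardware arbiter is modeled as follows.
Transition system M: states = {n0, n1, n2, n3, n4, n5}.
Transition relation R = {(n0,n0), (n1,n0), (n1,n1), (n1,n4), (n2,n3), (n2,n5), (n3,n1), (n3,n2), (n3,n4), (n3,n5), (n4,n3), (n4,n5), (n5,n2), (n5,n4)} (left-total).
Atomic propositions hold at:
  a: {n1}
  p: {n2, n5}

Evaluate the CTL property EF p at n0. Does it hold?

EF p: least fixpoint, start Z0 = {n2, n5}, add states with some successor in Z. Z1 = {n2, n3, n4, n5}; Z2 = {n1, n2, n3, n4, n5}; fixed.
Sat(EF p) = {n1, n2, n3, n4, n5}
n0 ∉ Sat(EF p) = {n1, n2, n3, n4, n5}, so the formula does not hold at n0.

No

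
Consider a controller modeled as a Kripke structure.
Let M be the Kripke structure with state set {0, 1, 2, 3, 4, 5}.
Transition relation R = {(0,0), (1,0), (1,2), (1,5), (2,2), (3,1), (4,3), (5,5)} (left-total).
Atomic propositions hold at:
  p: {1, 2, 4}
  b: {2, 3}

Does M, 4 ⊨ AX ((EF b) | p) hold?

Yes

EF b: least fixpoint, start Z0 = {2, 3}, add states with some successor in Z. Z1 = {1, 2, 3, 4}; fixed.
Sat(EF b) = {1, 2, 3, 4}
Sat((EF b) | p) = {1, 2, 3, 4}
Sat(AX ((EF b) | p)) = {s : every successor in {1, 2, 3, 4}} = {2, 3, 4}
4 ∈ Sat(AX ((EF b) | p)) = {2, 3, 4}, so the formula holds at 4.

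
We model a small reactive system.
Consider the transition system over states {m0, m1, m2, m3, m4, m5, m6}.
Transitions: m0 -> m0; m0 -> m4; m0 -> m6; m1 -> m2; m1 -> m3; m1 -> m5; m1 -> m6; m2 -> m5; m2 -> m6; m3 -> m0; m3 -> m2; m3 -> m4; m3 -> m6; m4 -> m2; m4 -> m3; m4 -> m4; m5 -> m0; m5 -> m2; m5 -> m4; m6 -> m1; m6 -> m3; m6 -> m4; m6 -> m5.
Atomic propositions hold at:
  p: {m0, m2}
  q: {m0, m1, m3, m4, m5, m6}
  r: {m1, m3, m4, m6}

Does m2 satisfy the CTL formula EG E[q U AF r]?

AF r: least fixpoint, start Z0 = {m1, m3, m4, m6}, add states with every successor in Z. Already a fixed point.
Sat(AF r) = {m1, m3, m4, m6}
E[q U AF r]: least fixpoint, start Z0 = Sat(AF r) = {m1, m3, m4, m6}, add states in Sat(q) with some successor in Z. Z1 = {m0, m1, m3, m4, m5, m6}; fixed.
Sat(E[q U AF r]) = {m0, m1, m3, m4, m5, m6}
EG E[q U AF r]: greatest fixpoint, start Z0 = {m0, m1, m3, m4, m5, m6}, keep only states in Sat with some successor in Z. Already a fixed point.
Sat(EG E[q U AF r]) = {m0, m1, m3, m4, m5, m6}
m2 ∉ Sat(EG E[q U AF r]) = {m0, m1, m3, m4, m5, m6}, so the formula does not hold at m2.

No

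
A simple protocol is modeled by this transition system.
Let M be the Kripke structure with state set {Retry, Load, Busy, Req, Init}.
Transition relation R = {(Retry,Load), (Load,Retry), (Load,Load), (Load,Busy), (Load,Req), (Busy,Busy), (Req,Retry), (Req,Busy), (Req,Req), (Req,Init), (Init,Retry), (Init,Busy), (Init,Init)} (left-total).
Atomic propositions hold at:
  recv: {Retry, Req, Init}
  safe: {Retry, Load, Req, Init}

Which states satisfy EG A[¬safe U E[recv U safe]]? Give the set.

{Retry, Load, Req, Init}

Sat(¬safe) = {Busy}
E[recv U safe]: least fixpoint, start Z0 = Sat(safe) = {Retry, Load, Req, Init}, add states in Sat(recv) with some successor in Z. Already a fixed point.
Sat(E[recv U safe]) = {Retry, Load, Req, Init}
A[¬safe U E[recv U safe]]: least fixpoint, start Z0 = Sat(E[recv U safe]) = {Retry, Load, Req, Init}, add states in Sat(¬safe) with every successor in Z. Already a fixed point.
Sat(A[¬safe U E[recv U safe]]) = {Retry, Load, Req, Init}
EG A[¬safe U E[recv U safe]]: greatest fixpoint, start Z0 = {Retry, Load, Req, Init}, keep only states in Sat with some successor in Z. Already a fixed point.
Sat(EG A[¬safe U E[recv U safe]]) = {Retry, Load, Req, Init}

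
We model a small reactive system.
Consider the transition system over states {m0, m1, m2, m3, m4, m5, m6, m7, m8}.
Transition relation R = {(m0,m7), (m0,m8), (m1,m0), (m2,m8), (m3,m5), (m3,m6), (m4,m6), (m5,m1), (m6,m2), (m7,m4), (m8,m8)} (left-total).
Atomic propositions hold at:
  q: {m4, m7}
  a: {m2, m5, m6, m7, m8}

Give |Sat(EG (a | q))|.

Sat(a | q) = {m2, m4, m5, m6, m7, m8}
EG (a | q): greatest fixpoint, start Z0 = {m2, m4, m5, m6, m7, m8}, keep only states in Sat with some successor in Z. Z1 = {m2, m4, m6, m7, m8}; fixed.
Sat(EG (a | q)) = {m2, m4, m6, m7, m8}
|Sat(EG (a | q))| = |{m2, m4, m6, m7, m8}| = 5.

5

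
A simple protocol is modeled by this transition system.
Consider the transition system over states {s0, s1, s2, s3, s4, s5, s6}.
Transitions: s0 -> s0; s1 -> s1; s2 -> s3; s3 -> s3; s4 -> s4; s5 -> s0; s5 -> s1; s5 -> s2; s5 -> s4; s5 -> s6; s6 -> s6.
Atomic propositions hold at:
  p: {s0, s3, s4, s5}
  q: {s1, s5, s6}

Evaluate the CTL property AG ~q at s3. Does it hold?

Yes

Sat(~q) = {s0, s2, s3, s4}
AG ~q: greatest fixpoint, start Z0 = {s0, s2, s3, s4}, keep only states in Sat with every successor in Z. Already a fixed point.
Sat(AG ~q) = {s0, s2, s3, s4}
s3 ∈ Sat(AG ~q) = {s0, s2, s3, s4}, so the formula holds at s3.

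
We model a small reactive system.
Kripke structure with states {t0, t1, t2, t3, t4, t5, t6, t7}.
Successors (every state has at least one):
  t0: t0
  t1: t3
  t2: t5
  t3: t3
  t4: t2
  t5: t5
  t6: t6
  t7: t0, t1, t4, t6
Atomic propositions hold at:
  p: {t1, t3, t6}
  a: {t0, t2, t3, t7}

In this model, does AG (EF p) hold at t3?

Yes

EF p: least fixpoint, start Z0 = {t1, t3, t6}, add states with some successor in Z. Z1 = {t1, t3, t6, t7}; fixed.
Sat(EF p) = {t1, t3, t6, t7}
AG (EF p): greatest fixpoint, start Z0 = {t1, t3, t6, t7}, keep only states in Sat with every successor in Z. Z1 = {t1, t3, t6}; fixed.
Sat(AG (EF p)) = {t1, t3, t6}
t3 ∈ Sat(AG (EF p)) = {t1, t3, t6}, so the formula holds at t3.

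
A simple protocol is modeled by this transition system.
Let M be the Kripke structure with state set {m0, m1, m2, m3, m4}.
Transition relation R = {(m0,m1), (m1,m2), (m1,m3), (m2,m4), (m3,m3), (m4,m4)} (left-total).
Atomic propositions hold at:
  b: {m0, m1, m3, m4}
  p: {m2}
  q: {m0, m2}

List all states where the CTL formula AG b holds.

{m3, m4}

AG b: greatest fixpoint, start Z0 = {m0, m1, m3, m4}, keep only states in Sat with every successor in Z. Z1 = {m0, m3, m4}; Z2 = {m3, m4}; fixed.
Sat(AG b) = {m3, m4}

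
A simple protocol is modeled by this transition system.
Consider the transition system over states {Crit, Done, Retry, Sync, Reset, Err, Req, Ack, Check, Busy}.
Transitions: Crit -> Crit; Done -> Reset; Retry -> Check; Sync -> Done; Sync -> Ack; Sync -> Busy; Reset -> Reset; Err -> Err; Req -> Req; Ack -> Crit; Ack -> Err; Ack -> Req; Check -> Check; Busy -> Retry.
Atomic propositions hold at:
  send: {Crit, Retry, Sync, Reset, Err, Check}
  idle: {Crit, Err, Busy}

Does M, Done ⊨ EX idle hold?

No

Sat(EX idle) = {s : some successor in {Crit, Err, Busy}} = {Crit, Sync, Err, Ack}
Done ∉ Sat(EX idle) = {Crit, Sync, Err, Ack}, so the formula does not hold at Done.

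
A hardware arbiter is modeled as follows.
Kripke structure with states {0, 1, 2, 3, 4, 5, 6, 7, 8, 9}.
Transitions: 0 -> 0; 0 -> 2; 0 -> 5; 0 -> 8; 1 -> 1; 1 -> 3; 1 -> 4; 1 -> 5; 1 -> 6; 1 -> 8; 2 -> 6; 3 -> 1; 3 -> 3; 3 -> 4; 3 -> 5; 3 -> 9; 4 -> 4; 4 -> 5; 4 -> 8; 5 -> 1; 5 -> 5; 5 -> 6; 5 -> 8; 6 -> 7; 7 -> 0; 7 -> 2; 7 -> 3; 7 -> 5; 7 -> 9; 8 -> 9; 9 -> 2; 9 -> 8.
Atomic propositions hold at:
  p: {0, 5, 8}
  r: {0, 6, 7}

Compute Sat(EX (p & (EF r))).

EF r: least fixpoint, start Z0 = {0, 6, 7}, add states with some successor in Z. Z1 = {0, 1, 2, 5, 6, 7}; Z2 = {0, 1, 2, 3, 4, 5, 6, 7, 9}; Z3 = {0, 1, 2, 3, 4, 5, 6, 7, 8, 9}; fixed.
Sat(EF r) = {0, 1, 2, 3, 4, 5, 6, 7, 8, 9}
Sat(p & (EF r)) = {0, 5, 8}
Sat(EX (p & (EF r))) = {s : some successor in {0, 5, 8}} = {0, 1, 3, 4, 5, 7, 9}

{0, 1, 3, 4, 5, 7, 9}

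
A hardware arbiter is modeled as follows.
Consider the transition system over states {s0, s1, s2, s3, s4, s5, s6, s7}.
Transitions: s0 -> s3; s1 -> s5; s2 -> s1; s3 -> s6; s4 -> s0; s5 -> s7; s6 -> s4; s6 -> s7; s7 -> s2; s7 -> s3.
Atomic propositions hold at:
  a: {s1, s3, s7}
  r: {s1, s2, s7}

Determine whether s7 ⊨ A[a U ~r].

No

Sat(~r) = {s0, s3, s4, s5, s6}
A[a U ~r]: least fixpoint, start Z0 = Sat(~r) = {s0, s3, s4, s5, s6}, add states in Sat(a) with every successor in Z. Z1 = {s0, s1, s3, s4, s5, s6}; fixed.
Sat(A[a U ~r]) = {s0, s1, s3, s4, s5, s6}
s7 ∉ Sat(A[a U ~r]) = {s0, s1, s3, s4, s5, s6}, so the formula does not hold at s7.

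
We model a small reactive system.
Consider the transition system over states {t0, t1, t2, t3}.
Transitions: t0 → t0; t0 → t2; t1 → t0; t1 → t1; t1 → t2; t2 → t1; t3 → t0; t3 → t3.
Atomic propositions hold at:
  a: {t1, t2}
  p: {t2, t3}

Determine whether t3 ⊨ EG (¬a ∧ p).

Yes

Sat(¬a) = {t0, t3}
Sat(¬a ∧ p) = {t3}
EG (¬a ∧ p): greatest fixpoint, start Z0 = {t3}, keep only states in Sat with some successor in Z. Already a fixed point.
Sat(EG (¬a ∧ p)) = {t3}
t3 ∈ Sat(EG (¬a ∧ p)) = {t3}, so the formula holds at t3.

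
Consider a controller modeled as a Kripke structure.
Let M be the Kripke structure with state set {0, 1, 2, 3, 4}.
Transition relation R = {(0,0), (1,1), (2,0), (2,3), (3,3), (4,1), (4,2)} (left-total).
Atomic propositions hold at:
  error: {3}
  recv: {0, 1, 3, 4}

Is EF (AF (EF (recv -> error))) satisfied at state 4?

Yes

Sat(recv -> error) = {2, 3}
EF (recv -> error): least fixpoint, start Z0 = {2, 3}, add states with some successor in Z. Z1 = {2, 3, 4}; fixed.
Sat(EF (recv -> error)) = {2, 3, 4}
AF (EF (recv -> error)): least fixpoint, start Z0 = {2, 3, 4}, add states with every successor in Z. Already a fixed point.
Sat(AF (EF (recv -> error))) = {2, 3, 4}
EF (AF (EF (recv -> error))): least fixpoint, start Z0 = {2, 3, 4}, add states with some successor in Z. Already a fixed point.
Sat(EF (AF (EF (recv -> error)))) = {2, 3, 4}
4 ∈ Sat(EF (AF (EF (recv -> error)))) = {2, 3, 4}, so the formula holds at 4.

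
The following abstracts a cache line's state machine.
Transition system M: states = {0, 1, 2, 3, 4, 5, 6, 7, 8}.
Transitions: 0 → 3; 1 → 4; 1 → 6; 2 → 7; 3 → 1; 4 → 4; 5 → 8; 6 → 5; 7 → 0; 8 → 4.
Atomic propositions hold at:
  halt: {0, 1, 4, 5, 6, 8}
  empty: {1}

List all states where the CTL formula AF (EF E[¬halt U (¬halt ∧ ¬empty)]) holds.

{0, 2, 3, 7}

Sat(¬halt) = {2, 3, 7}
Sat(¬empty) = {0, 2, 3, 4, 5, 6, 7, 8}
Sat(¬halt ∧ ¬empty) = {2, 3, 7}
E[¬halt U (¬halt ∧ ¬empty)]: least fixpoint, start Z0 = Sat((¬halt ∧ ¬empty)) = {2, 3, 7}, add states in Sat(¬halt) with some successor in Z. Already a fixed point.
Sat(E[¬halt U (¬halt ∧ ¬empty)]) = {2, 3, 7}
EF E[¬halt U (¬halt ∧ ¬empty)]: least fixpoint, start Z0 = {2, 3, 7}, add states with some successor in Z. Z1 = {0, 2, 3, 7}; fixed.
Sat(EF E[¬halt U (¬halt ∧ ¬empty)]) = {0, 2, 3, 7}
AF (EF E[¬halt U (¬halt ∧ ¬empty)]): least fixpoint, start Z0 = {0, 2, 3, 7}, add states with every successor in Z. Already a fixed point.
Sat(AF (EF E[¬halt U (¬halt ∧ ¬empty)])) = {0, 2, 3, 7}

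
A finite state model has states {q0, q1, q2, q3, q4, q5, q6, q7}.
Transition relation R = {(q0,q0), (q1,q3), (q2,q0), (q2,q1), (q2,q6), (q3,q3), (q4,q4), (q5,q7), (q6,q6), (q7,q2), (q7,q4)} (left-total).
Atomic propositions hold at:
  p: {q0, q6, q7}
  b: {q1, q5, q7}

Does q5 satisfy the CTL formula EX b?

Yes

Sat(EX b) = {s : some successor in {q1, q5, q7}} = {q2, q5}
q5 ∈ Sat(EX b) = {q2, q5}, so the formula holds at q5.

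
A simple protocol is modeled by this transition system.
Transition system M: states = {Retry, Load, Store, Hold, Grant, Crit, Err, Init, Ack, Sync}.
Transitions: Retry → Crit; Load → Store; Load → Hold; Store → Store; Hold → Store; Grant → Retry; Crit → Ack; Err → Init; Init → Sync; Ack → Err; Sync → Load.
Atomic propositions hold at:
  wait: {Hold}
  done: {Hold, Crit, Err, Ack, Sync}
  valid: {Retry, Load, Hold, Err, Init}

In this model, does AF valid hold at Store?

No

AF valid: least fixpoint, start Z0 = {Retry, Load, Hold, Err, Init}, add states with every successor in Z. Z1 = {Retry, Load, Hold, Grant, Err, Init, Ack, Sync}; Z2 = {Retry, Load, Hold, Grant, Crit, Err, Init, Ack, Sync}; fixed.
Sat(AF valid) = {Retry, Load, Hold, Grant, Crit, Err, Init, Ack, Sync}
Store ∉ Sat(AF valid) = {Retry, Load, Hold, Grant, Crit, Err, Init, Ack, Sync}, so the formula does not hold at Store.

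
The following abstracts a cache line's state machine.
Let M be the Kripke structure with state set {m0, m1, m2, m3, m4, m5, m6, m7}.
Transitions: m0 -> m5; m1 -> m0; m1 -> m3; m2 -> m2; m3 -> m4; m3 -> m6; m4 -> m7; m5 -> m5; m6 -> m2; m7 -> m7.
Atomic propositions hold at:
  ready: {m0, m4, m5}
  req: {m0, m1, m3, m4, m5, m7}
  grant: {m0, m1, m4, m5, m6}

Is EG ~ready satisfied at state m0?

Sat(~ready) = {m1, m2, m3, m6, m7}
EG ~ready: greatest fixpoint, start Z0 = {m1, m2, m3, m6, m7}, keep only states in Sat with some successor in Z. Already a fixed point.
Sat(EG ~ready) = {m1, m2, m3, m6, m7}
m0 ∉ Sat(EG ~ready) = {m1, m2, m3, m6, m7}, so the formula does not hold at m0.

No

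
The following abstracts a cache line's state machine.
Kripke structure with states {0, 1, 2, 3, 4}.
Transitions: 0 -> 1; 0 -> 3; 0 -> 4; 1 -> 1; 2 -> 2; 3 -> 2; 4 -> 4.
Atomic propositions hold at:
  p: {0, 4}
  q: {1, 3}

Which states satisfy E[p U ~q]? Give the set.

Sat(~q) = {0, 2, 4}
E[p U ~q]: least fixpoint, start Z0 = Sat(~q) = {0, 2, 4}, add states in Sat(p) with some successor in Z. Already a fixed point.
Sat(E[p U ~q]) = {0, 2, 4}

{0, 2, 4}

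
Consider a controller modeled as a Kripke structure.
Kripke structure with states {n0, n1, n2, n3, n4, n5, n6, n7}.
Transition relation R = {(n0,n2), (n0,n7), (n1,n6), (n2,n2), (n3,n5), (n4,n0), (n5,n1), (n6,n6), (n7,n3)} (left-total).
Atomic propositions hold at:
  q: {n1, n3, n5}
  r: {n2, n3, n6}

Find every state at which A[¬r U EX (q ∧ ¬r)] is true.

{n3, n5, n7}

Sat(¬r) = {n0, n1, n4, n5, n7}
Sat(q ∧ ¬r) = {n1, n5}
Sat(EX (q ∧ ¬r)) = {s : some successor in {n1, n5}} = {n3, n5}
A[¬r U EX (q ∧ ¬r)]: least fixpoint, start Z0 = Sat(EX (q ∧ ¬r)) = {n3, n5}, add states in Sat(¬r) with every successor in Z. Z1 = {n3, n5, n7}; fixed.
Sat(A[¬r U EX (q ∧ ¬r)]) = {n3, n5, n7}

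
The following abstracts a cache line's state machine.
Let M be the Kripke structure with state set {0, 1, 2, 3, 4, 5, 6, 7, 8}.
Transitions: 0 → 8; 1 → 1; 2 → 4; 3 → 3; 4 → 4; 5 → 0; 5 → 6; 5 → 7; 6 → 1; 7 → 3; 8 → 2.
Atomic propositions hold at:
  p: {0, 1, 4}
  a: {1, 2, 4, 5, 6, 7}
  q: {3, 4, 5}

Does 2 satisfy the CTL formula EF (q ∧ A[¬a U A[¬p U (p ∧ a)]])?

Yes

Sat(¬a) = {0, 3, 8}
Sat(¬p) = {2, 3, 5, 6, 7, 8}
Sat(p ∧ a) = {1, 4}
A[¬p U (p ∧ a)]: least fixpoint, start Z0 = Sat((p ∧ a)) = {1, 4}, add states in Sat(¬p) with every successor in Z. Z1 = {1, 2, 4, 6}; Z2 = {1, 2, 4, 6, 8}; fixed.
Sat(A[¬p U (p ∧ a)]) = {1, 2, 4, 6, 8}
A[¬a U A[¬p U (p ∧ a)]]: least fixpoint, start Z0 = Sat(A[¬p U (p ∧ a)]) = {1, 2, 4, 6, 8}, add states in Sat(¬a) with every successor in Z. Z1 = {0, 1, 2, 4, 6, 8}; fixed.
Sat(A[¬a U A[¬p U (p ∧ a)]]) = {0, 1, 2, 4, 6, 8}
Sat(q ∧ A[¬a U A[¬p U (p ∧ a)]]) = {4}
EF (q ∧ A[¬a U A[¬p U (p ∧ a)]]): least fixpoint, start Z0 = {4}, add states with some successor in Z. Z1 = {2, 4}; Z2 = {2, 4, 8}; Z3 = {0, 2, 4, 8}; Z4 = {0, 2, 4, 5, 8}; fixed.
Sat(EF (q ∧ A[¬a U A[¬p U (p ∧ a)]])) = {0, 2, 4, 5, 8}
2 ∈ Sat(EF (q ∧ A[¬a U A[¬p U (p ∧ a)]])) = {0, 2, 4, 5, 8}, so the formula holds at 2.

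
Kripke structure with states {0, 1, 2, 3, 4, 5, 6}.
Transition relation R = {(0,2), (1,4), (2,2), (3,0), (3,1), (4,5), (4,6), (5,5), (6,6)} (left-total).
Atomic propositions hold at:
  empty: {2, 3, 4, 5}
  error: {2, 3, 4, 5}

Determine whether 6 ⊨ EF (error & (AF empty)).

AF empty: least fixpoint, start Z0 = {2, 3, 4, 5}, add states with every successor in Z. Z1 = {0, 1, 2, 3, 4, 5}; fixed.
Sat(AF empty) = {0, 1, 2, 3, 4, 5}
Sat(error & (AF empty)) = {2, 3, 4, 5}
EF (error & (AF empty)): least fixpoint, start Z0 = {2, 3, 4, 5}, add states with some successor in Z. Z1 = {0, 1, 2, 3, 4, 5}; fixed.
Sat(EF (error & (AF empty))) = {0, 1, 2, 3, 4, 5}
6 ∉ Sat(EF (error & (AF empty))) = {0, 1, 2, 3, 4, 5}, so the formula does not hold at 6.

No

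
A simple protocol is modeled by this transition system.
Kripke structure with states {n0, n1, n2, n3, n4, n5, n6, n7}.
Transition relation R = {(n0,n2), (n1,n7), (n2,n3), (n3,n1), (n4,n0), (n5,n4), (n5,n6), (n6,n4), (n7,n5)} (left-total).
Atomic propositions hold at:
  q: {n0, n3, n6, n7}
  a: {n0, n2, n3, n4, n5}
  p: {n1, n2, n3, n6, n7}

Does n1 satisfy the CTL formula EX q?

Sat(EX q) = {s : some successor in {n0, n3, n6, n7}} = {n1, n2, n4, n5}
n1 ∈ Sat(EX q) = {n1, n2, n4, n5}, so the formula holds at n1.

Yes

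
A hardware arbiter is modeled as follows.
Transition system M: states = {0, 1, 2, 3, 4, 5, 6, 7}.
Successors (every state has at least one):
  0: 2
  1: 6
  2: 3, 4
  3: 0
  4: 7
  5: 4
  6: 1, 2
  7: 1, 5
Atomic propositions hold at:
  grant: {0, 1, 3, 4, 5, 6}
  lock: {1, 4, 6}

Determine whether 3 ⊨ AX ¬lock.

Sat(¬lock) = {0, 2, 3, 5, 7}
Sat(AX ¬lock) = {s : every successor in {0, 2, 3, 5, 7}} = {0, 3, 4}
3 ∈ Sat(AX ¬lock) = {0, 3, 4}, so the formula holds at 3.

Yes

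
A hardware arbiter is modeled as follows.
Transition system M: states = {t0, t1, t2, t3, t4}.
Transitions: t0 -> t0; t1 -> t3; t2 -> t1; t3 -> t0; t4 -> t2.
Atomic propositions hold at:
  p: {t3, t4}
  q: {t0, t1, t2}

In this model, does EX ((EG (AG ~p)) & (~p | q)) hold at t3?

Yes

Sat(~p) = {t0, t1, t2}
AG ~p: greatest fixpoint, start Z0 = {t0, t1, t2}, keep only states in Sat with every successor in Z. Z1 = {t0, t2}; Z2 = {t0}; fixed.
Sat(AG ~p) = {t0}
EG (AG ~p): greatest fixpoint, start Z0 = {t0}, keep only states in Sat with some successor in Z. Already a fixed point.
Sat(EG (AG ~p)) = {t0}
Sat(~p | q) = {t0, t1, t2}
Sat((EG (AG ~p)) & (~p | q)) = {t0}
Sat(EX ((EG (AG ~p)) & (~p | q))) = {s : some successor in {t0}} = {t0, t3}
t3 ∈ Sat(EX ((EG (AG ~p)) & (~p | q))) = {t0, t3}, so the formula holds at t3.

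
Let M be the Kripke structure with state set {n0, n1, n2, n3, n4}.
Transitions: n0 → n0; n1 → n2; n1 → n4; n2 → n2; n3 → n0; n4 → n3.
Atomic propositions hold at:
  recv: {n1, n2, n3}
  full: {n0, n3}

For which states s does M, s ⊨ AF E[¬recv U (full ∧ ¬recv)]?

{n0, n3, n4}

Sat(¬recv) = {n0, n4}
Sat(full ∧ ¬recv) = {n0}
E[¬recv U (full ∧ ¬recv)]: least fixpoint, start Z0 = Sat((full ∧ ¬recv)) = {n0}, add states in Sat(¬recv) with some successor in Z. Already a fixed point.
Sat(E[¬recv U (full ∧ ¬recv)]) = {n0}
AF E[¬recv U (full ∧ ¬recv)]: least fixpoint, start Z0 = {n0}, add states with every successor in Z. Z1 = {n0, n3}; Z2 = {n0, n3, n4}; fixed.
Sat(AF E[¬recv U (full ∧ ¬recv)]) = {n0, n3, n4}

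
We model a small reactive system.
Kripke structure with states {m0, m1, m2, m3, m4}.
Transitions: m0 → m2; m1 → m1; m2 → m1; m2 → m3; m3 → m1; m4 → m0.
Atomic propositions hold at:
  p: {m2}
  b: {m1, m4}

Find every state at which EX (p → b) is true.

{m1, m2, m3, m4}

Sat(p → b) = {m0, m1, m3, m4}
Sat(EX (p → b)) = {s : some successor in {m0, m1, m3, m4}} = {m1, m2, m3, m4}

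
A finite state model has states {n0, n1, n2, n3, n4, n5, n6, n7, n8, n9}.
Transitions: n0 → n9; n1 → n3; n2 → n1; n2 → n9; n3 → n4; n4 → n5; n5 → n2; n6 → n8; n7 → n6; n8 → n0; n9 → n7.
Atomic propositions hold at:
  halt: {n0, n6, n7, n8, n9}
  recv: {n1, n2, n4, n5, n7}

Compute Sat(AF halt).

{n0, n6, n7, n8, n9}

AF halt: least fixpoint, start Z0 = {n0, n6, n7, n8, n9}, add states with every successor in Z. Already a fixed point.
Sat(AF halt) = {n0, n6, n7, n8, n9}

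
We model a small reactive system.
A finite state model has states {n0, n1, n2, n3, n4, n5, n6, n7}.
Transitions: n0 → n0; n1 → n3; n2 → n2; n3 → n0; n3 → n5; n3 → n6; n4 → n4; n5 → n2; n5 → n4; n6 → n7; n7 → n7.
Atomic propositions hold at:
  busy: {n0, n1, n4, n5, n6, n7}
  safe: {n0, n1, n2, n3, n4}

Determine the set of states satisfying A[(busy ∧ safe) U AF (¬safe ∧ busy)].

Sat(busy ∧ safe) = {n0, n1, n4}
Sat(¬safe) = {n5, n6, n7}
Sat(¬safe ∧ busy) = {n5, n6, n7}
AF (¬safe ∧ busy): least fixpoint, start Z0 = {n5, n6, n7}, add states with every successor in Z. Already a fixed point.
Sat(AF (¬safe ∧ busy)) = {n5, n6, n7}
A[(busy ∧ safe) U AF (¬safe ∧ busy)]: least fixpoint, start Z0 = Sat(AF (¬safe ∧ busy)) = {n5, n6, n7}, add states in Sat(busy ∧ safe) with every successor in Z. Already a fixed point.
Sat(A[(busy ∧ safe) U AF (¬safe ∧ busy)]) = {n5, n6, n7}

{n5, n6, n7}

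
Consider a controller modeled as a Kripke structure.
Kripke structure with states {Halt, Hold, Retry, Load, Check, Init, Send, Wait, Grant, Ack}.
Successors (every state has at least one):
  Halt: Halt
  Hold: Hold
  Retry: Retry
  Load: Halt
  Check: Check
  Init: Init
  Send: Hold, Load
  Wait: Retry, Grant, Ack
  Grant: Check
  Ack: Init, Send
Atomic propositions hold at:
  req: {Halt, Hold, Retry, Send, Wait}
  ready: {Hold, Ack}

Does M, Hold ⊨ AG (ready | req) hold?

Yes

Sat(ready | req) = {Halt, Hold, Retry, Send, Wait, Ack}
AG (ready | req): greatest fixpoint, start Z0 = {Halt, Hold, Retry, Send, Wait, Ack}, keep only states in Sat with every successor in Z. Z1 = {Halt, Hold, Retry}; fixed.
Sat(AG (ready | req)) = {Halt, Hold, Retry}
Hold ∈ Sat(AG (ready | req)) = {Halt, Hold, Retry}, so the formula holds at Hold.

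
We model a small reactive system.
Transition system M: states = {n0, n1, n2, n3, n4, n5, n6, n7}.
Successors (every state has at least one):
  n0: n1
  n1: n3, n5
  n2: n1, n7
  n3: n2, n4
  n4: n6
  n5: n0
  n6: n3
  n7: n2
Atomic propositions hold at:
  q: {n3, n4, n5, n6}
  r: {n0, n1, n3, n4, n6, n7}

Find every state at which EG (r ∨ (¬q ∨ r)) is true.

Sat(¬q) = {n0, n1, n2, n7}
Sat(¬q ∨ r) = {n0, n1, n2, n3, n4, n6, n7}
Sat(r ∨ (¬q ∨ r)) = {n0, n1, n2, n3, n4, n6, n7}
EG (r ∨ (¬q ∨ r)): greatest fixpoint, start Z0 = {n0, n1, n2, n3, n4, n6, n7}, keep only states in Sat with some successor in Z. Already a fixed point.
Sat(EG (r ∨ (¬q ∨ r))) = {n0, n1, n2, n3, n4, n6, n7}

{n0, n1, n2, n3, n4, n6, n7}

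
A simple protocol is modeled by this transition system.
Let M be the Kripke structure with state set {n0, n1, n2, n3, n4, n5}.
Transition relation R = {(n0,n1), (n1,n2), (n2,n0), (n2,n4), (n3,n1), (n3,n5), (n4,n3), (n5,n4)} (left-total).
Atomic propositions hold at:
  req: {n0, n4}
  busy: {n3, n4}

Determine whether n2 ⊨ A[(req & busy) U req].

Sat(req & busy) = {n4}
A[(req & busy) U req]: least fixpoint, start Z0 = Sat(req) = {n0, n4}, add states in Sat(req & busy) with every successor in Z. Already a fixed point.
Sat(A[(req & busy) U req]) = {n0, n4}
n2 ∉ Sat(A[(req & busy) U req]) = {n0, n4}, so the formula does not hold at n2.

No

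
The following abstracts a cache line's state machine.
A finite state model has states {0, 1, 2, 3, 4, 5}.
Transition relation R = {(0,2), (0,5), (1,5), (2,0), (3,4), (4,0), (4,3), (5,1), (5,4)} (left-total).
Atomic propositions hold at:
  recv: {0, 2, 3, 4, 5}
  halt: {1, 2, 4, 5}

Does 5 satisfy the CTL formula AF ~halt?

Sat(~halt) = {0, 3}
AF ~halt: least fixpoint, start Z0 = {0, 3}, add states with every successor in Z. Z1 = {0, 2, 3, 4}; fixed.
Sat(AF ~halt) = {0, 2, 3, 4}
5 ∉ Sat(AF ~halt) = {0, 2, 3, 4}, so the formula does not hold at 5.

No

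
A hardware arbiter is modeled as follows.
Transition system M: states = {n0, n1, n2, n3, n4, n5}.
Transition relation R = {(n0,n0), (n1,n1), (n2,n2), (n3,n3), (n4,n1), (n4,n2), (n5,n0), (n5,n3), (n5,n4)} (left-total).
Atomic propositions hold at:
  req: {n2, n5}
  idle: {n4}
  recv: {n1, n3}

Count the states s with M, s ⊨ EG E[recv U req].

1

E[recv U req]: least fixpoint, start Z0 = Sat(req) = {n2, n5}, add states in Sat(recv) with some successor in Z. Already a fixed point.
Sat(E[recv U req]) = {n2, n5}
EG E[recv U req]: greatest fixpoint, start Z0 = {n2, n5}, keep only states in Sat with some successor in Z. Z1 = {n2}; fixed.
Sat(EG E[recv U req]) = {n2}
|Sat(EG E[recv U req])| = |{n2}| = 1.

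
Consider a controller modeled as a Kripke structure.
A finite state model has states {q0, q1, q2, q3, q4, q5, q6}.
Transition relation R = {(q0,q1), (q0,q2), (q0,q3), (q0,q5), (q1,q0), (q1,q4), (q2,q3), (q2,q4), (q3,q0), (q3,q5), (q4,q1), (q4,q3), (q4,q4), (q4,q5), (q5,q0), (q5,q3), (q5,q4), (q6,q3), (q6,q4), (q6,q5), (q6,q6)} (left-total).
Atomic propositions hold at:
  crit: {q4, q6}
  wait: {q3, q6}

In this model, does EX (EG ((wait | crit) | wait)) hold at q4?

Yes

Sat(wait | crit) = {q3, q4, q6}
Sat((wait | crit) | wait) = {q3, q4, q6}
EG ((wait | crit) | wait): greatest fixpoint, start Z0 = {q3, q4, q6}, keep only states in Sat with some successor in Z. Z1 = {q4, q6}; fixed.
Sat(EG ((wait | crit) | wait)) = {q4, q6}
Sat(EX (EG ((wait | crit) | wait))) = {s : some successor in {q4, q6}} = {q1, q2, q4, q5, q6}
q4 ∈ Sat(EX (EG ((wait | crit) | wait))) = {q1, q2, q4, q5, q6}, so the formula holds at q4.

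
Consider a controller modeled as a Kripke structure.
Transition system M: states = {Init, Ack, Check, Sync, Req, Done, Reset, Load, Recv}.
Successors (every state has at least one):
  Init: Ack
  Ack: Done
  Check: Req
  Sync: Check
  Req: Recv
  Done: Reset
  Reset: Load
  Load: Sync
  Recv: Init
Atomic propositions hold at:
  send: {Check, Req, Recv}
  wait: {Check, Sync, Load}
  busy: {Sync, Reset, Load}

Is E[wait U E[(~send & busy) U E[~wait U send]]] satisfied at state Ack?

Sat(~send) = {Init, Ack, Sync, Done, Reset, Load}
Sat(~send & busy) = {Sync, Reset, Load}
Sat(~wait) = {Init, Ack, Req, Done, Reset, Recv}
E[~wait U send]: least fixpoint, start Z0 = Sat(send) = {Check, Req, Recv}, add states in Sat(~wait) with some successor in Z. Already a fixed point.
Sat(E[~wait U send]) = {Check, Req, Recv}
E[(~send & busy) U E[~wait U send]]: least fixpoint, start Z0 = Sat(E[~wait U send]) = {Check, Req, Recv}, add states in Sat(~send & busy) with some successor in Z. Z1 = {Check, Sync, Req, Recv}; Z2 = {Check, Sync, Req, Load, Recv}; Z3 = {Check, Sync, Req, Reset, Load, Recv}; fixed.
Sat(E[(~send & busy) U E[~wait U send]]) = {Check, Sync, Req, Reset, Load, Recv}
E[wait U E[(~send & busy) U E[~wait U send]]]: least fixpoint, start Z0 = Sat(E[(~send & busy) U E[~wait U send]]) = {Check, Sync, Req, Reset, Load, Recv}, add states in Sat(wait) with some successor in Z. Already a fixed point.
Sat(E[wait U E[(~send & busy) U E[~wait U send]]]) = {Check, Sync, Req, Reset, Load, Recv}
Ack ∉ Sat(E[wait U E[(~send & busy) U E[~wait U send]]]) = {Check, Sync, Req, Reset, Load, Recv}, so the formula does not hold at Ack.

No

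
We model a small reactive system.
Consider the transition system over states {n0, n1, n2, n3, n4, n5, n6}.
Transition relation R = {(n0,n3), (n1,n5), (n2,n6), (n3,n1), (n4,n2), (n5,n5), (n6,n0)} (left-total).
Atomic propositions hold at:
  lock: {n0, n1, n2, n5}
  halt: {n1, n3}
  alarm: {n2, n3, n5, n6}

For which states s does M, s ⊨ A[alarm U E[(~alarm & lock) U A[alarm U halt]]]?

Sat(~alarm) = {n0, n1, n4}
Sat(~alarm & lock) = {n0, n1}
A[alarm U halt]: least fixpoint, start Z0 = Sat(halt) = {n1, n3}, add states in Sat(alarm) with every successor in Z. Already a fixed point.
Sat(A[alarm U halt]) = {n1, n3}
E[(~alarm & lock) U A[alarm U halt]]: least fixpoint, start Z0 = Sat(A[alarm U halt]) = {n1, n3}, add states in Sat(~alarm & lock) with some successor in Z. Z1 = {n0, n1, n3}; fixed.
Sat(E[(~alarm & lock) U A[alarm U halt]]) = {n0, n1, n3}
A[alarm U E[(~alarm & lock) U A[alarm U halt]]]: least fixpoint, start Z0 = Sat(E[(~alarm & lock) U A[alarm U halt]]) = {n0, n1, n3}, add states in Sat(alarm) with every successor in Z. Z1 = {n0, n1, n3, n6}; Z2 = {n0, n1, n2, n3, n6}; fixed.
Sat(A[alarm U E[(~alarm & lock) U A[alarm U halt]]]) = {n0, n1, n2, n3, n6}

{n0, n1, n2, n3, n6}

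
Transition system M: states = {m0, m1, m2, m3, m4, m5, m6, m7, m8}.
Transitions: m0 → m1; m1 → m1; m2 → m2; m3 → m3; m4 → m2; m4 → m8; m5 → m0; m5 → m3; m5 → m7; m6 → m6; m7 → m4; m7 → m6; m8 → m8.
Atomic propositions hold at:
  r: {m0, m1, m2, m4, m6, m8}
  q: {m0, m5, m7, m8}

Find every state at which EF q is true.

{m0, m4, m5, m7, m8}

EF q: least fixpoint, start Z0 = {m0, m5, m7, m8}, add states with some successor in Z. Z1 = {m0, m4, m5, m7, m8}; fixed.
Sat(EF q) = {m0, m4, m5, m7, m8}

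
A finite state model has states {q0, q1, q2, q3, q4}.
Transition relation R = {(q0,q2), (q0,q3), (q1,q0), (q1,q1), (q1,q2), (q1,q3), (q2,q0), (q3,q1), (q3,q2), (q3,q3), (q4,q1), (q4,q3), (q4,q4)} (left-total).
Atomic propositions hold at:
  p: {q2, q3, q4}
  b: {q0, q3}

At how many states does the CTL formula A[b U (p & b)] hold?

Sat(p & b) = {q3}
A[b U (p & b)]: least fixpoint, start Z0 = Sat((p & b)) = {q3}, add states in Sat(b) with every successor in Z. Already a fixed point.
Sat(A[b U (p & b)]) = {q3}
|Sat(A[b U (p & b)])| = |{q3}| = 1.

1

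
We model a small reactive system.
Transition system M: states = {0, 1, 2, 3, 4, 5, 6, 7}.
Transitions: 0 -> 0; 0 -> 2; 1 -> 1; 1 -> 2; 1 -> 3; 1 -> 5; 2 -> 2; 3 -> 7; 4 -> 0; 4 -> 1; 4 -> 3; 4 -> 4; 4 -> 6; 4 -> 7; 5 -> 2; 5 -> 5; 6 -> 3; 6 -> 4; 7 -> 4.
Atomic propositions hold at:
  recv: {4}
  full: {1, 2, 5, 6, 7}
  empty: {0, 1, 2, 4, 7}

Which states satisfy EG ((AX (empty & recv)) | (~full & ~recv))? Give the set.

Sat(empty & recv) = {4}
Sat(AX (empty & recv)) = {s : every successor in {4}} = {7}
Sat(~full) = {0, 3, 4}
Sat(~recv) = {0, 1, 2, 3, 5, 6, 7}
Sat(~full & ~recv) = {0, 3}
Sat((AX (empty & recv)) | (~full & ~recv)) = {0, 3, 7}
EG ((AX (empty & recv)) | (~full & ~recv)): greatest fixpoint, start Z0 = {0, 3, 7}, keep only states in Sat with some successor in Z. Z1 = {0, 3}; Z2 = {0}; fixed.
Sat(EG ((AX (empty & recv)) | (~full & ~recv))) = {0}

{0}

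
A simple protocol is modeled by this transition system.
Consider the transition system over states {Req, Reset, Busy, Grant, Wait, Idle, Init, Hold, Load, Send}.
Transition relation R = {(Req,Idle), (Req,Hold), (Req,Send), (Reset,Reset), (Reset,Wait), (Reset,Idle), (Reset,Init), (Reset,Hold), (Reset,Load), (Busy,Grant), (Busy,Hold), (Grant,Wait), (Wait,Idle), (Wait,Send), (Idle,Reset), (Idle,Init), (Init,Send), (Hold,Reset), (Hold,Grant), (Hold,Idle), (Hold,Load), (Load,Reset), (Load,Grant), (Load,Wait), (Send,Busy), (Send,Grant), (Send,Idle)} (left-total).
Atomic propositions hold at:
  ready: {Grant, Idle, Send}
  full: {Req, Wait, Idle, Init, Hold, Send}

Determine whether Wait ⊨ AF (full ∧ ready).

Sat(full ∧ ready) = {Idle, Send}
AF (full ∧ ready): least fixpoint, start Z0 = {Idle, Send}, add states with every successor in Z. Z1 = {Wait, Idle, Init, Send}; Z2 = {Grant, Wait, Idle, Init, Send}; fixed.
Sat(AF (full ∧ ready)) = {Grant, Wait, Idle, Init, Send}
Wait ∈ Sat(AF (full ∧ ready)) = {Grant, Wait, Idle, Init, Send}, so the formula holds at Wait.

Yes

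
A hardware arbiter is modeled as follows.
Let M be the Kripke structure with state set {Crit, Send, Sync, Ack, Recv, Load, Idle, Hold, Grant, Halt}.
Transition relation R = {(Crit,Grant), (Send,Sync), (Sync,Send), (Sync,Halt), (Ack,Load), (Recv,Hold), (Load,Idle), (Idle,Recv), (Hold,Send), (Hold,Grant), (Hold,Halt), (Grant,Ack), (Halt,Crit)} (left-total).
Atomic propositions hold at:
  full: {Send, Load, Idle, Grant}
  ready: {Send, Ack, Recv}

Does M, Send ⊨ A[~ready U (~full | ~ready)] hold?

No

Sat(~ready) = {Crit, Sync, Load, Idle, Hold, Grant, Halt}
Sat(~full) = {Crit, Sync, Ack, Recv, Hold, Halt}
Sat(~full | ~ready) = {Crit, Sync, Ack, Recv, Load, Idle, Hold, Grant, Halt}
A[~ready U (~full | ~ready)]: least fixpoint, start Z0 = Sat((~full | ~ready)) = {Crit, Sync, Ack, Recv, Load, Idle, Hold, Grant, Halt}, add states in Sat(~ready) with every successor in Z. Already a fixed point.
Sat(A[~ready U (~full | ~ready)]) = {Crit, Sync, Ack, Recv, Load, Idle, Hold, Grant, Halt}
Send ∉ Sat(A[~ready U (~full | ~ready)]) = {Crit, Sync, Ack, Recv, Load, Idle, Hold, Grant, Halt}, so the formula does not hold at Send.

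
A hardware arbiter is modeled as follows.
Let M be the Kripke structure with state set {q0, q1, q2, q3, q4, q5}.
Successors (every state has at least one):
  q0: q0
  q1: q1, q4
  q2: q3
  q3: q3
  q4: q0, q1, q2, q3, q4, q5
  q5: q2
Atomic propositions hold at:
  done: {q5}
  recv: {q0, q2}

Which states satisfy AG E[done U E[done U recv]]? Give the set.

E[done U recv]: least fixpoint, start Z0 = Sat(recv) = {q0, q2}, add states in Sat(done) with some successor in Z. Z1 = {q0, q2, q5}; fixed.
Sat(E[done U recv]) = {q0, q2, q5}
E[done U E[done U recv]]: least fixpoint, start Z0 = Sat(E[done U recv]) = {q0, q2, q5}, add states in Sat(done) with some successor in Z. Already a fixed point.
Sat(E[done U E[done U recv]]) = {q0, q2, q5}
AG E[done U E[done U recv]]: greatest fixpoint, start Z0 = {q0, q2, q5}, keep only states in Sat with every successor in Z. Z1 = {q0, q5}; Z2 = {q0}; fixed.
Sat(AG E[done U E[done U recv]]) = {q0}

{q0}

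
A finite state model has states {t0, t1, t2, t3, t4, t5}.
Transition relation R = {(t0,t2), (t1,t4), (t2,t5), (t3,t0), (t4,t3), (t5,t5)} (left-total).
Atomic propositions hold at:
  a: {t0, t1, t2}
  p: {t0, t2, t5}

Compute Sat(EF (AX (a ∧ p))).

Sat(a ∧ p) = {t0, t2}
Sat(AX (a ∧ p)) = {s : every successor in {t0, t2}} = {t0, t3}
EF (AX (a ∧ p)): least fixpoint, start Z0 = {t0, t3}, add states with some successor in Z. Z1 = {t0, t3, t4}; Z2 = {t0, t1, t3, t4}; fixed.
Sat(EF (AX (a ∧ p))) = {t0, t1, t3, t4}

{t0, t1, t3, t4}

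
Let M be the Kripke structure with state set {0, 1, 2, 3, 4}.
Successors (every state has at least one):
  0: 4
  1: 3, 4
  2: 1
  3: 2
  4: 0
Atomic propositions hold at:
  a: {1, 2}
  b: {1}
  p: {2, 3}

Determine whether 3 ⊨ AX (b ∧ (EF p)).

No

EF p: least fixpoint, start Z0 = {2, 3}, add states with some successor in Z. Z1 = {1, 2, 3}; fixed.
Sat(EF p) = {1, 2, 3}
Sat(b ∧ (EF p)) = {1}
Sat(AX (b ∧ (EF p))) = {s : every successor in {1}} = {2}
3 ∉ Sat(AX (b ∧ (EF p))) = {2}, so the formula does not hold at 3.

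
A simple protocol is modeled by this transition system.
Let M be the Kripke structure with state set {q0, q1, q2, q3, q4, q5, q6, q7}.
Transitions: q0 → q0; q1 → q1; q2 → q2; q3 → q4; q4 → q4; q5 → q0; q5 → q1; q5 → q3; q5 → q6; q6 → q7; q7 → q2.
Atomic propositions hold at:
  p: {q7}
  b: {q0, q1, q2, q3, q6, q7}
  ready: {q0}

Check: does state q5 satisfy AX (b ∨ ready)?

Sat(b ∨ ready) = {q0, q1, q2, q3, q6, q7}
Sat(AX (b ∨ ready)) = {s : every successor in {q0, q1, q2, q3, q6, q7}} = {q0, q1, q2, q5, q6, q7}
q5 ∈ Sat(AX (b ∨ ready)) = {q0, q1, q2, q5, q6, q7}, so the formula holds at q5.

Yes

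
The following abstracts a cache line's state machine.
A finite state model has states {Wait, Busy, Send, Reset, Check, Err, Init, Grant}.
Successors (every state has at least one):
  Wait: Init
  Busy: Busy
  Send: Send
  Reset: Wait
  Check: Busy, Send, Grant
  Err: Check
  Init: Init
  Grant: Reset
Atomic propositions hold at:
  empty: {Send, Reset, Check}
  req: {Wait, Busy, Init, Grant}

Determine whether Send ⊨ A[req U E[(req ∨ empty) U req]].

No

Sat(req ∨ empty) = {Wait, Busy, Send, Reset, Check, Init, Grant}
E[(req ∨ empty) U req]: least fixpoint, start Z0 = Sat(req) = {Wait, Busy, Init, Grant}, add states in Sat(req ∨ empty) with some successor in Z. Z1 = {Wait, Busy, Reset, Check, Init, Grant}; fixed.
Sat(E[(req ∨ empty) U req]) = {Wait, Busy, Reset, Check, Init, Grant}
A[req U E[(req ∨ empty) U req]]: least fixpoint, start Z0 = Sat(E[(req ∨ empty) U req]) = {Wait, Busy, Reset, Check, Init, Grant}, add states in Sat(req) with every successor in Z. Already a fixed point.
Sat(A[req U E[(req ∨ empty) U req]]) = {Wait, Busy, Reset, Check, Init, Grant}
Send ∉ Sat(A[req U E[(req ∨ empty) U req]]) = {Wait, Busy, Reset, Check, Init, Grant}, so the formula does not hold at Send.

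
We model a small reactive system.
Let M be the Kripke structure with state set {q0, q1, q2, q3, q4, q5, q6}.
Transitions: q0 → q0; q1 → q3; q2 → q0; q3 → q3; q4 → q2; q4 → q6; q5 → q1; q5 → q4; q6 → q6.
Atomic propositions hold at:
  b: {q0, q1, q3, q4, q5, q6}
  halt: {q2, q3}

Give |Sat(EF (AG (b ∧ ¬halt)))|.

Sat(¬halt) = {q0, q1, q4, q5, q6}
Sat(b ∧ ¬halt) = {q0, q1, q4, q5, q6}
AG (b ∧ ¬halt): greatest fixpoint, start Z0 = {q0, q1, q4, q5, q6}, keep only states in Sat with every successor in Z. Z1 = {q0, q5, q6}; Z2 = {q0, q6}; fixed.
Sat(AG (b ∧ ¬halt)) = {q0, q6}
EF (AG (b ∧ ¬halt)): least fixpoint, start Z0 = {q0, q6}, add states with some successor in Z. Z1 = {q0, q2, q4, q6}; Z2 = {q0, q2, q4, q5, q6}; fixed.
Sat(EF (AG (b ∧ ¬halt))) = {q0, q2, q4, q5, q6}
|Sat(EF (AG (b ∧ ¬halt)))| = |{q0, q2, q4, q5, q6}| = 5.

5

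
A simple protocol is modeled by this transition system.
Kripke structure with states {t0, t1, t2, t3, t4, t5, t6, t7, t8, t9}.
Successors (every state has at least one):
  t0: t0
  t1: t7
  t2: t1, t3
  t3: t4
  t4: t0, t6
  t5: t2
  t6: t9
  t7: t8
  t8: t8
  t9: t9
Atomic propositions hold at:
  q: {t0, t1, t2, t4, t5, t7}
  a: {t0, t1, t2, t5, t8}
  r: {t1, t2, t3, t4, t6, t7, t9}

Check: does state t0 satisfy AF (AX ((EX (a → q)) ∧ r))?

No

Sat(a → q) = {t0, t1, t2, t3, t4, t5, t6, t7, t9}
Sat(EX (a → q)) = {s : some successor in {t0, t1, t2, t3, t4, t5, t6, t7, t9}} = {t0, t1, t2, t3, t4, t5, t6, t9}
Sat((EX (a → q)) ∧ r) = {t1, t2, t3, t4, t6, t9}
Sat(AX ((EX (a → q)) ∧ r)) = {s : every successor in {t1, t2, t3, t4, t6, t9}} = {t2, t3, t5, t6, t9}
AF (AX ((EX (a → q)) ∧ r)): least fixpoint, start Z0 = {t2, t3, t5, t6, t9}, add states with every successor in Z. Already a fixed point.
Sat(AF (AX ((EX (a → q)) ∧ r))) = {t2, t3, t5, t6, t9}
t0 ∉ Sat(AF (AX ((EX (a → q)) ∧ r))) = {t2, t3, t5, t6, t9}, so the formula does not hold at t0.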